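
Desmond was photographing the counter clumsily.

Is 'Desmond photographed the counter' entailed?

'was photographing' is progressive; for an accomplishment like 'photograph the counter', it doesn't entail completion.

no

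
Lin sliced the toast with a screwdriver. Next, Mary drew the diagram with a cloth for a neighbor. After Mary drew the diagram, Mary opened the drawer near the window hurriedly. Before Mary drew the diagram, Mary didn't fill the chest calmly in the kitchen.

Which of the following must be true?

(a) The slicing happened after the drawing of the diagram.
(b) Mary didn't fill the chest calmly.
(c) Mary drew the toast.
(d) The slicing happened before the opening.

(a) Not entailed — the narrative places the slicing before the drawing, not after.
(b) Not entailed — dropping 'in the kitchen' under negation is not valid — the original leaves open that Mary filled the chest some other way.
(c) Not entailed — Mary drew the diagram, not the toast; the toast belongs to the slicing event.
(d) Entailed — the narrative places the slicing before the opening.

(d)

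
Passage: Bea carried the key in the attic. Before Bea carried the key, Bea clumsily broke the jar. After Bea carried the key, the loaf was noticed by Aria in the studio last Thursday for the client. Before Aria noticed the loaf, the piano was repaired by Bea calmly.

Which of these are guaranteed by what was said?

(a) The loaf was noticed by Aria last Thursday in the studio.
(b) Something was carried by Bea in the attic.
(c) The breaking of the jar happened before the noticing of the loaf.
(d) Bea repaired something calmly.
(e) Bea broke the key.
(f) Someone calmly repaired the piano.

(a), (b), (c), (d), (f)

(a) Entailed — this follows by dropping conjuncts from the noticing event's description.
(b) Entailed — this follows by dropping conjuncts from the carrying event's description.
(c) Entailed — the narrative places the breaking before the noticing.
(d) Entailed — the original entails any weakening of itself; this just generalizes the patient.
(e) Not entailed — Bea broke the jar, not the key; the key belongs to the carrying event.
(f) Entailed — every conjunct here is already in the original repairing event.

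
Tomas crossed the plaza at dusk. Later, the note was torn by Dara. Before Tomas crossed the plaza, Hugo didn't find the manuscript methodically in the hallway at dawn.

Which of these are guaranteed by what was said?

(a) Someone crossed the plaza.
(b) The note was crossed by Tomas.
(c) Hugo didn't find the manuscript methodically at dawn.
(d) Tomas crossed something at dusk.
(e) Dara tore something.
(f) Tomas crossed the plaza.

(a), (d), (e), (f)

(a) Entailed — every conjunct here is already in the original crossing event.
(b) Not entailed — Tomas crossed the plaza, not the note; the note belongs to the tearing event.
(c) Not entailed — dropping 'in the hallway' under negation is not valid — the original leaves open that Hugo found the manuscript some other way.
(d) Entailed — the original entails any weakening of itself; this just generalizes the patient.
(e) Entailed — this follows by dropping conjuncts from the tearing event's description.
(f) Entailed — every conjunct here is already in the original crossing event.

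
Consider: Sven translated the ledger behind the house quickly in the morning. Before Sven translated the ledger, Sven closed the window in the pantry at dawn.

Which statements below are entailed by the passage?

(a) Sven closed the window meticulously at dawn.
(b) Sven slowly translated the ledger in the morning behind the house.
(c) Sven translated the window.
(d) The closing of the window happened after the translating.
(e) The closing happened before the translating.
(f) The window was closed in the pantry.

(a) Not entailed — 'meticulously' adds information not in the original event.
(b) Not entailed — 'slowly' adds a manner not in (and inconsistent with) the original.
(c) Not entailed — Sven translated the ledger, not the window; the window belongs to the closing event.
(d) Not entailed — the narrative places the closing before the translating, not after.
(e) Entailed — the narrative places the closing before the translating.
(f) Entailed — every conjunct here is already in the original closing event.

(e), (f)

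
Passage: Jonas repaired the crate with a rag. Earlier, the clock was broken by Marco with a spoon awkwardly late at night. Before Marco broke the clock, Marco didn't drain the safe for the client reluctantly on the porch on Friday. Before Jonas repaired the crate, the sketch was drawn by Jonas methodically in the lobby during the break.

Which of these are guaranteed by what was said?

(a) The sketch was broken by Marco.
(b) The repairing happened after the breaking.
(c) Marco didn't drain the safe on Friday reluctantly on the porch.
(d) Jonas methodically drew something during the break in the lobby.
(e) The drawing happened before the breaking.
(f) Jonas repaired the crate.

(a) Not entailed — Marco broke the clock, not the sketch; the sketch belongs to the drawing event.
(b) Entailed — the narrative places the breaking before the repairing.
(c) Not entailed — dropping 'for the client' under negation is not valid — the original leaves open that Marco drained the safe some other way.
(d) Entailed — this follows by dropping conjuncts from the drawing event's description.
(e) Not entailed — the narrative doesn't order the drawing relative to the breaking.
(f) Entailed — dropping 'with a rag' leaves a sub-description the original still satisfies.

(b), (d), (f)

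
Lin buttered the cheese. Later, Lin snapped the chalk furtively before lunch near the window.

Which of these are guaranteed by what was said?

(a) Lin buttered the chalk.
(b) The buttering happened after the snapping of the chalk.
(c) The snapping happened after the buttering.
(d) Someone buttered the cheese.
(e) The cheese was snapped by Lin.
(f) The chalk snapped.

(a) Not entailed — Lin buttered the cheese, not the chalk; the chalk belongs to the snapping event.
(b) Not entailed — the narrative places the buttering before the snapping, not after.
(c) Entailed — the narrative places the buttering before the snapping.
(d) Entailed — the original entails any weakening of itself; this just generalizes the agent.
(e) Not entailed — Lin snapped the chalk, not the cheese; the cheese belongs to the buttering event.
(f) Entailed — 'Lin snapped the chalk' is causative; it entails the inchoative 'the chalk snapped'.

(c), (d), (f)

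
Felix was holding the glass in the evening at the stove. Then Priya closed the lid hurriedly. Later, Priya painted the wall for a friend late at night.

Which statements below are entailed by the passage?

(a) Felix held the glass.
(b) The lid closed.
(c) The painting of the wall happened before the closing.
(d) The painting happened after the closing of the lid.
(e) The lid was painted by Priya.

(a) Entailed — 'hold' is an activity; 'was holding' entails that some holding happened, so 'held' holds.
(b) Entailed — 'Priya closed the lid' is causative; it entails the inchoative 'the lid closed'.
(c) Not entailed — the narrative places the closing before the painting, not after.
(d) Entailed — the narrative places the closing before the painting.
(e) Not entailed — Priya painted the wall, not the lid; the lid belongs to the closing event.

(a), (b), (d)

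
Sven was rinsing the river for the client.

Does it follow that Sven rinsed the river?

yes

'rinse' is atelic; if Sven was rinsing the river, then Sven rinsed the river (for some time).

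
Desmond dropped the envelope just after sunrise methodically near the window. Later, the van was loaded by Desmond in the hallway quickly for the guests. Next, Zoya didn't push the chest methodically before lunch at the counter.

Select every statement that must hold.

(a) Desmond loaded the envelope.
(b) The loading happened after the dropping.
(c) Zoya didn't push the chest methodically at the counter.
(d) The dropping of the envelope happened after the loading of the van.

(b)

(a) Not entailed — Desmond loaded the van, not the envelope; the envelope belongs to the dropping event.
(b) Entailed — the narrative places the dropping before the loading.
(c) Not entailed — dropping 'before lunch' under negation is not valid — the original leaves open that Zoya pushed the chest some other way.
(d) Not entailed — the narrative places the dropping before the loading, not after.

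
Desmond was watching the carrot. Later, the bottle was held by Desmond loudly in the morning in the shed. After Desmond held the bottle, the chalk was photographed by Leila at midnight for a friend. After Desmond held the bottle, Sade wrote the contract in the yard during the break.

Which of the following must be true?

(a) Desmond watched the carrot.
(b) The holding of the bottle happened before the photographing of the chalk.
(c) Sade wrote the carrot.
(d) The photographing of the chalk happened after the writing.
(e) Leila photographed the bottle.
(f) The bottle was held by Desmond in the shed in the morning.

(a) Entailed — 'watch' is an activity; 'was watching' entails that some watching happened, so 'watched' holds.
(b) Entailed — the narrative places the holding before the photographing.
(c) Not entailed — Sade wrote the contract, not the carrot; the carrot belongs to the watching event.
(d) Not entailed — the narrative doesn't order the writing relative to the photographing.
(e) Not entailed — Leila photographed the chalk, not the bottle; the bottle belongs to the holding event.
(f) Entailed — dropping 'loudly' leaves a sub-description the original still satisfies.

(a), (b), (f)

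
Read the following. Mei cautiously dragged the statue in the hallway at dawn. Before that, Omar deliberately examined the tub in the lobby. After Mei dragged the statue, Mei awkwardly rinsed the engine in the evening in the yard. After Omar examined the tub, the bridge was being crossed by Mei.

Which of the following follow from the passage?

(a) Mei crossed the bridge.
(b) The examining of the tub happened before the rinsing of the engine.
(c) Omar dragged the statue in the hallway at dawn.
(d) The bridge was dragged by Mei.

(a) Not entailed — 'was crossing' is progressive on an accomplishment; it does not entail the completed 'crossed'.
(b) Entailed — the narrative places the examining before the rinsing.
(c) Not entailed — the passage has Mei dragging the statue, not Omar.
(d) Not entailed — Mei dragged the statue, not the bridge; the bridge belongs to the crossing event.

(b)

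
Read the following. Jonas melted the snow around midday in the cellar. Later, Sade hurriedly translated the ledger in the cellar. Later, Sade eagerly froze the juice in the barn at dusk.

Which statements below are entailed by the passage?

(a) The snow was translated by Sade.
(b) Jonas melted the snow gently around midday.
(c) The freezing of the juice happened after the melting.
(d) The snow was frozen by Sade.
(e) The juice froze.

(c), (e)

(a) Not entailed — Sade translated the ledger, not the snow; the snow belongs to the melting event.
(b) Not entailed — 'gently' adds information not in the original event.
(c) Entailed — the narrative places the melting before the freezing.
(d) Not entailed — Sade froze the juice, not the snow; the snow belongs to the melting event.
(e) Entailed — 'Sade froze the juice' is causative; it entails the inchoative 'the juice froze'.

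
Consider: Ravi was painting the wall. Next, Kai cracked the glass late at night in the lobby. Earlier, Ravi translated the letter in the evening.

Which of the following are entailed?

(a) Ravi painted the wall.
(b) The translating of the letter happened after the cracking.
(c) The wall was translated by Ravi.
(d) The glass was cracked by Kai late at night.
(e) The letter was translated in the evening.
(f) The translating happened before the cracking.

(a) Not entailed — 'was painting' is progressive on an accomplishment; it does not entail the completed 'painted'.
(b) Not entailed — the narrative places the translating before the cracking, not after.
(c) Not entailed — Ravi translated the letter, not the wall; the wall belongs to the painting event.
(d) Entailed — every conjunct here is already in the original cracking event.
(e) Entailed — this follows by dropping conjuncts from the translating event's description.
(f) Entailed — the narrative places the translating before the cracking.

(d), (e), (f)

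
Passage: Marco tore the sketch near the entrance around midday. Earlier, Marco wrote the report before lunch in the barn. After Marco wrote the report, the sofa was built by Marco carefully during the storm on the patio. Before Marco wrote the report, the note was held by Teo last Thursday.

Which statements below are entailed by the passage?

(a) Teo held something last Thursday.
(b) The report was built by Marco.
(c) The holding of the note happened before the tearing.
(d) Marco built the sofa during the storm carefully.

(a) Entailed — every conjunct here is already in the original holding event.
(b) Not entailed — Marco built the sofa, not the report; the report belongs to the writing event.
(c) Entailed — the narrative places the holding before the tearing.
(d) Entailed — this follows by dropping conjuncts from the building event's description.

(a), (c), (d)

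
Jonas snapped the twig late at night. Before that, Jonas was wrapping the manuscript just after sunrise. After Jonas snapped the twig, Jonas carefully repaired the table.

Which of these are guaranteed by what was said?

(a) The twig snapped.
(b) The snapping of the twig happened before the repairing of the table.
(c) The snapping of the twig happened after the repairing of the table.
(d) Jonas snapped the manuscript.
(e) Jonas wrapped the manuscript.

(a), (b)

(a) Entailed — 'Jonas snapped the twig' is causative; it entails the inchoative 'the twig snapped'.
(b) Entailed — the narrative places the snapping before the repairing.
(c) Not entailed — the narrative places the snapping before the repairing, not after.
(d) Not entailed — Jonas snapped the twig, not the manuscript; the manuscript belongs to the wrapping event.
(e) Not entailed — 'was wrapping' is progressive on an accomplishment; it does not entail the completed 'wrapped'.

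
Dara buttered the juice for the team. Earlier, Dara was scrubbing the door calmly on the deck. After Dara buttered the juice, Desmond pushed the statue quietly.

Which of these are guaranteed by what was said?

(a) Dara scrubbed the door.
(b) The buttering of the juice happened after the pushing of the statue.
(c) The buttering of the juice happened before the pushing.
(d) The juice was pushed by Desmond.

(a) Entailed — 'scrub' is an activity; 'was scrubbing' entails that some scrubbing happened, so 'scrubbed' holds.
(b) Not entailed — the narrative places the buttering before the pushing, not after.
(c) Entailed — the narrative places the buttering before the pushing.
(d) Not entailed — Desmond pushed the statue, not the juice; the juice belongs to the buttering event.

(a), (c)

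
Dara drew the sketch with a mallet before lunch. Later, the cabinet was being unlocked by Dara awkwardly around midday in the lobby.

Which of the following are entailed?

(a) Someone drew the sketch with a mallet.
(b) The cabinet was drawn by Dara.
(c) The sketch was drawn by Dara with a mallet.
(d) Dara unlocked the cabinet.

(a) Entailed — every conjunct here is already in the original drawing event.
(b) Not entailed — Dara drew the sketch, not the cabinet; the cabinet belongs to the unlocking event.
(c) Entailed — the original entails any weakening of itself; this just drops 'before lunch'.
(d) Not entailed — 'was unlocking' is progressive on an accomplishment; it does not entail the completed 'unlocked'.

(a), (c)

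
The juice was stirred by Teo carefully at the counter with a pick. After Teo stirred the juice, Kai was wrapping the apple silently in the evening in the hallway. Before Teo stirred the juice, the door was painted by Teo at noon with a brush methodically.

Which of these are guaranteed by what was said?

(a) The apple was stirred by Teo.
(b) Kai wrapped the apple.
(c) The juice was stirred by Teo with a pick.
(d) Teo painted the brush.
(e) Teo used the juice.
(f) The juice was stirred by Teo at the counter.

(a) Not entailed — Teo stirred the juice, not the apple; the apple belongs to the wrapping event.
(b) Not entailed — 'was wrapping' is progressive on an accomplishment; it does not entail the completed 'wrapped'.
(c) Entailed — dropping 'carefully', 'at the counter' leaves a sub-description the original still satisfies.
(d) Not entailed — the brush is the instrument, not what was painted.
(e) Not entailed — the juice is the patient, not an instrument — Teo used a pick.
(f) Entailed — the original entails any weakening of itself; this just drops 'with a pick', 'carefully'.

(c), (f)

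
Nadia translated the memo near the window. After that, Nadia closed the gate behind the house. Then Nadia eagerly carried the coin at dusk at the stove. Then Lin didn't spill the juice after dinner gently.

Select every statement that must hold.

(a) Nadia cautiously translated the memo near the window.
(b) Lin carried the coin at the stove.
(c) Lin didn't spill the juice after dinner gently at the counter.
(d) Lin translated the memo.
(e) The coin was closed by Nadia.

(c)

(a) Not entailed — 'cautiously' adds information not in the original event.
(b) Not entailed — the passage has Nadia carrying the coin, not Lin.
(c) Entailed — under negation, adding a further restriction is entailed: if no such spilling event occurred, none occurred at the counter either.
(d) Not entailed — the passage has Nadia translating the memo, not Lin.
(e) Not entailed — Nadia closed the gate, not the coin; the coin belongs to the carrying event.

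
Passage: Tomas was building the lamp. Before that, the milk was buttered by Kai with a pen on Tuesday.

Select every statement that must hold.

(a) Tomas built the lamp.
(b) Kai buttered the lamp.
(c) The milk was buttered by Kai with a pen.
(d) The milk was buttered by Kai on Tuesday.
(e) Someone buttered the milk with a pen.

(c), (d), (e)

(a) Not entailed — 'was building' is progressive on an accomplishment; it does not entail the completed 'built'.
(b) Not entailed — Kai buttered the milk, not the lamp; the lamp belongs to the building event.
(c) Entailed — dropping 'on Tuesday' leaves a sub-description the original still satisfies.
(d) Entailed — every conjunct here is already in the original buttering event.
(e) Entailed — this follows by dropping conjuncts from the buttering event's description.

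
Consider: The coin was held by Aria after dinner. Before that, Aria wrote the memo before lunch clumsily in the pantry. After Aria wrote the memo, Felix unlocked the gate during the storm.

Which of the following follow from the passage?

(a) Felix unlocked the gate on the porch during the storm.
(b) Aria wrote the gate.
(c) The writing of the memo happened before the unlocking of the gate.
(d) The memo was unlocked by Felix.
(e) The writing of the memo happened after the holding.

(c)

(a) Not entailed — 'on the porch' adds information not in the original event.
(b) Not entailed — Aria wrote the memo, not the gate; the gate belongs to the unlocking event.
(c) Entailed — the narrative places the writing before the unlocking.
(d) Not entailed — Felix unlocked the gate, not the memo; the memo belongs to the writing event.
(e) Not entailed — the narrative places the writing before the holding, not after.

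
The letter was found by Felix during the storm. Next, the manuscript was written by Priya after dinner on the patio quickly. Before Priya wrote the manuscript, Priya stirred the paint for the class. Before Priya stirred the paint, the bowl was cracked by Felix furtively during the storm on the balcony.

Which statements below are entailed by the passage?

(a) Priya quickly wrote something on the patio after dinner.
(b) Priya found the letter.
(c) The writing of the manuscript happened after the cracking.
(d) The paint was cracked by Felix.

(a), (c)

(a) Entailed — generalizing the patient leaves a sub-description the original still satisfies.
(b) Not entailed — the passage has Felix finding the letter, not Priya.
(c) Entailed — the narrative places the cracking before the writing.
(d) Not entailed — Felix cracked the bowl, not the paint; the paint belongs to the stirring event.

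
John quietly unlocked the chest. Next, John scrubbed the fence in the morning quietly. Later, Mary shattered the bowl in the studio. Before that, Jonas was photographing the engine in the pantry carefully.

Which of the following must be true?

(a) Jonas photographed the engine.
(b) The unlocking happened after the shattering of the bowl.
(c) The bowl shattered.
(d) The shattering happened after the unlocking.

(a) Not entailed — 'was photographing' is progressive on an accomplishment; it does not entail the completed 'photographed'.
(b) Not entailed — the narrative places the unlocking before the shattering, not after.
(c) Entailed — 'Mary shattered the bowl' is causative; it entails the inchoative 'the bowl shattered'.
(d) Entailed — the narrative places the unlocking before the shattering.

(c), (d)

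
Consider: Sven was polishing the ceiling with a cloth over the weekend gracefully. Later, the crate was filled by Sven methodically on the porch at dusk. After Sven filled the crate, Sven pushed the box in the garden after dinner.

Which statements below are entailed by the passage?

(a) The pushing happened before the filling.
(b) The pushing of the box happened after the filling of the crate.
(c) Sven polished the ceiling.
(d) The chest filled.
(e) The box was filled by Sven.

(b), (c)

(a) Not entailed — the narrative places the filling before the pushing, not after.
(b) Entailed — the narrative places the filling before the pushing.
(c) Entailed — 'polish' is an activity; 'was polishing' entails that some polishing happened, so 'polished' holds.
(d) Not entailed — the crate is what filled, not the chest.
(e) Not entailed — Sven filled the crate, not the box; the box belongs to the pushing event.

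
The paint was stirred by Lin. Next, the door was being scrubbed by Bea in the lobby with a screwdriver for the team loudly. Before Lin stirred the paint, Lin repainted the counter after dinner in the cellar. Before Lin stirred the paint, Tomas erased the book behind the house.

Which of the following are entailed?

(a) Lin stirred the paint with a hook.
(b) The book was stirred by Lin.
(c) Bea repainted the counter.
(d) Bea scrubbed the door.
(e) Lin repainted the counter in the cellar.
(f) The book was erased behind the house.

(a) Not entailed — 'with a hook' adds information not in the original event.
(b) Not entailed — Lin stirred the paint, not the book; the book belongs to the erasing event.
(c) Not entailed — the passage has Lin repainting the counter, not Bea.
(d) Entailed — 'scrub' is an activity; 'was scrubbing' entails that some scrubbing happened, so 'scrubbed' holds.
(e) Entailed — every conjunct here is already in the original repainting event.
(f) Entailed — this follows by dropping conjuncts from the erasing event's description.

(d), (e), (f)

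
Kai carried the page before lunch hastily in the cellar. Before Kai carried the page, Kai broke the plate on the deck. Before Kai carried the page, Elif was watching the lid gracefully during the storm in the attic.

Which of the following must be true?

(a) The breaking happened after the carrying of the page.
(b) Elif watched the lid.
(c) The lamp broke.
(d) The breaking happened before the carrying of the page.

(b), (d)

(a) Not entailed — the narrative places the breaking before the carrying, not after.
(b) Entailed — 'watch' is an activity; 'was watching' entails that some watching happened, so 'watched' holds.
(c) Not entailed — the plate is what broke, not the lamp.
(d) Entailed — the narrative places the breaking before the carrying.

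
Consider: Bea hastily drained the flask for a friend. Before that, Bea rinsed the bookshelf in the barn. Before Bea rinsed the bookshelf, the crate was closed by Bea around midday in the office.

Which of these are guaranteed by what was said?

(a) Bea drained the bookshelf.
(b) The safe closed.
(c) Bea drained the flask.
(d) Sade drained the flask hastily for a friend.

(a) Not entailed — Bea drained the flask, not the bookshelf; the bookshelf belongs to the rinsing event.
(b) Not entailed — the crate is what closed, not the safe.
(c) Entailed — dropping 'for a friend', 'hastily' leaves a sub-description the original still satisfies.
(d) Not entailed — the passage has Bea draining the flask, not Sade.

(c)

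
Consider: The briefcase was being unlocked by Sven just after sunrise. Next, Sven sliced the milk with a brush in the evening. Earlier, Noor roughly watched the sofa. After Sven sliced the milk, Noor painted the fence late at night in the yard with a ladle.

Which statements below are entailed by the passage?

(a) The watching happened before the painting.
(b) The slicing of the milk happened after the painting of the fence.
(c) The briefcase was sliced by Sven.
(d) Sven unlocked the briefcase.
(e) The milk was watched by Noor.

(a) Entailed — the narrative places the watching before the painting.
(b) Not entailed — the narrative places the slicing before the painting, not after.
(c) Not entailed — Sven sliced the milk, not the briefcase; the briefcase belongs to the unlocking event.
(d) Not entailed — 'was unlocking' is progressive on an accomplishment; it does not entail the completed 'unlocked'.
(e) Not entailed — Noor watched the sofa, not the milk; the milk belongs to the slicing event.

(a)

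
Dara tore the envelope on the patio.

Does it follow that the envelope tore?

'Dara tore the envelope' is the causative; it entails the inchoative 'the envelope tore'.

yes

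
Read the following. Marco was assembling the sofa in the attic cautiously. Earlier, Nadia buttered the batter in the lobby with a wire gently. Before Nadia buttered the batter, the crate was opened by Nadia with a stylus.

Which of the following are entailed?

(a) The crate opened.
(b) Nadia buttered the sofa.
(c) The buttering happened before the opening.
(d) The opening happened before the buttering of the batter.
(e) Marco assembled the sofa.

(a), (d)

(a) Entailed — 'Nadia opened the crate' is causative; it entails the inchoative 'the crate opened'.
(b) Not entailed — Nadia buttered the batter, not the sofa; the sofa belongs to the assembling event.
(c) Not entailed — the narrative places the opening before the buttering, not after.
(d) Entailed — the narrative places the opening before the buttering.
(e) Not entailed — 'was assembling' is progressive on an accomplishment; it does not entail the completed 'assembled'.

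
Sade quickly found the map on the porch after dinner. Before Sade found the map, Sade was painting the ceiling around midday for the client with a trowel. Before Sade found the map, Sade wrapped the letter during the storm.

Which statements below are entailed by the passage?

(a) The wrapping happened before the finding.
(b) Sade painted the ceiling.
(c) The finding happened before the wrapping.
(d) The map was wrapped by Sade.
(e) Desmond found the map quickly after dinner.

(a)

(a) Entailed — the narrative places the wrapping before the finding.
(b) Not entailed — 'was painting' is progressive on an accomplishment; it does not entail the completed 'painted'.
(c) Not entailed — the narrative places the wrapping before the finding, not after.
(d) Not entailed — Sade wrapped the letter, not the map; the map belongs to the finding event.
(e) Not entailed — the passage has Sade finding the map, not Desmond.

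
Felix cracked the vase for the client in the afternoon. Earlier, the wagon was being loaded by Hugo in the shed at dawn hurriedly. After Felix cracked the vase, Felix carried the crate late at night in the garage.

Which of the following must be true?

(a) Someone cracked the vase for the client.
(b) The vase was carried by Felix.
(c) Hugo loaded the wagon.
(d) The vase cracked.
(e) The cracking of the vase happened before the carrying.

(a) Entailed — the original entails any weakening of itself; this just drops 'in the afternoon' and generalizes the agent.
(b) Not entailed — Felix carried the crate, not the vase; the vase belongs to the cracking event.
(c) Not entailed — 'was loading' is progressive on an accomplishment; it does not entail the completed 'loaded'.
(d) Entailed — 'Felix cracked the vase' is causative; it entails the inchoative 'the vase cracked'.
(e) Entailed — the narrative places the cracking before the carrying.

(a), (d), (e)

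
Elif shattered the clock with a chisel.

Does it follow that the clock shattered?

yes

'Elif shattered the clock' is the causative; it entails the inchoative 'the clock shattered'.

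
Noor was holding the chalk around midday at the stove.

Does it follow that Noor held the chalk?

yes

'hold' is atelic; if Noor was holding the chalk, then Noor held the chalk (for some time).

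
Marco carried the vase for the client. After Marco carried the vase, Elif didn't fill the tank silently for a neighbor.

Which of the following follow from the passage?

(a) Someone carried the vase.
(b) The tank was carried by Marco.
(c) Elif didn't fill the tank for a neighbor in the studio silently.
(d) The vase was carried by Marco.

(a) Entailed — every conjunct here is already in the original carrying event.
(b) Not entailed — Marco carried the vase, not the tank; the tank belongs to the filling event.
(c) Entailed — under negation, adding a further restriction is entailed: if no such filling event occurred, none occurred in the studio either.
(d) Entailed — the original entails any weakening of itself; this just drops 'for the client'.

(a), (c), (d)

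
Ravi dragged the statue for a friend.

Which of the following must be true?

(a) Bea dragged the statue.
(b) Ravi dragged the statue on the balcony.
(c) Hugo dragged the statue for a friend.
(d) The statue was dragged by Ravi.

(d)

(a) Not entailed — the passage has Ravi dragging the statue, not Bea.
(b) Not entailed — 'on the balcony' adds information not in the original event.
(c) Not entailed — the passage has Ravi dragging the statue, not Hugo.
(d) Entailed — every conjunct here is already in the original dragging event.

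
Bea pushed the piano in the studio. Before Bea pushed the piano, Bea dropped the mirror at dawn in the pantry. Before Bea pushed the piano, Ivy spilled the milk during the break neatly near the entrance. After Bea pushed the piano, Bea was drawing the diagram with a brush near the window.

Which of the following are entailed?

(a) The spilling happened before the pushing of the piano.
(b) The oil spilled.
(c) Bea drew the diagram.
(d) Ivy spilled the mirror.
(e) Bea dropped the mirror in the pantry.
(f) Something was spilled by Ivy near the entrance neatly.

(a), (e), (f)

(a) Entailed — the narrative places the spilling before the pushing.
(b) Not entailed — the milk is what spilled, not the oil.
(c) Not entailed — 'was drawing' is progressive on an accomplishment; it does not entail the completed 'drew'.
(d) Not entailed — Ivy spilled the milk, not the mirror; the mirror belongs to the dropping event.
(e) Entailed — dropping 'at dawn' leaves a sub-description the original still satisfies.
(f) Entailed — the original entails any weakening of itself; this just drops 'during the break' and generalizes the patient.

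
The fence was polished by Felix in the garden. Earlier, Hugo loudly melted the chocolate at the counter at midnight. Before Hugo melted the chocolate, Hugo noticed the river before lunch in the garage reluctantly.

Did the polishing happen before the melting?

The narrative orders the melting before the polishing.

no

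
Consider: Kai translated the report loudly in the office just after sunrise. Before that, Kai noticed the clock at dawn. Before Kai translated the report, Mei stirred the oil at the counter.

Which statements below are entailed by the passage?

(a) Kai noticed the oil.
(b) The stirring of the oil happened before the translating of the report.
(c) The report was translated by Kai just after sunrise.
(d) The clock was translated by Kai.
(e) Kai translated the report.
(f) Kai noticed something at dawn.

(b), (c), (e), (f)

(a) Not entailed — Kai noticed the clock, not the oil; the oil belongs to the stirring event.
(b) Entailed — the narrative places the stirring before the translating.
(c) Entailed — every conjunct here is already in the original translating event.
(d) Not entailed — Kai translated the report, not the clock; the clock belongs to the noticing event.
(e) Entailed — this follows by dropping conjuncts from the translating event's description.
(f) Entailed — every conjunct here is already in the original noticing event.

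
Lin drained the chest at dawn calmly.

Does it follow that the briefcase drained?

Nothing is said about any briefcase; only the chest is affected.

no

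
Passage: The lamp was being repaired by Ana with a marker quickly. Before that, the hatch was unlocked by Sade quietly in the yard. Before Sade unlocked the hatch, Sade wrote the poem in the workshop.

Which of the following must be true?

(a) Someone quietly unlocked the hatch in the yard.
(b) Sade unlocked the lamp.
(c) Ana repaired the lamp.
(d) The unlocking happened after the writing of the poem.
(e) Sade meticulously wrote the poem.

(a), (d)

(a) Entailed — generalizing the agent leaves a sub-description the original still satisfies.
(b) Not entailed — Sade unlocked the hatch, not the lamp; the lamp belongs to the repairing event.
(c) Not entailed — 'was repairing' is progressive on an accomplishment; it does not entail the completed 'repaired'.
(d) Entailed — the narrative places the writing before the unlocking.
(e) Not entailed — 'meticulously' adds information not in the original event.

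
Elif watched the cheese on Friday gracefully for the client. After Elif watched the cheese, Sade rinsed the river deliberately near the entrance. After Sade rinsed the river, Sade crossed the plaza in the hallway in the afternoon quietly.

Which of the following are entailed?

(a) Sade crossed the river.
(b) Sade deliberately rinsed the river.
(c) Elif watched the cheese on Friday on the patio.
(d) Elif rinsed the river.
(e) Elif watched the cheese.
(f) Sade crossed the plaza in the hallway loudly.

(b), (e)

(a) Not entailed — Sade crossed the plaza, not the river; the river belongs to the rinsing event.
(b) Entailed — the original entails any weakening of itself; this just drops 'near the entrance'.
(c) Not entailed — 'on the patio' adds information not in the original event.
(d) Not entailed — the passage has Sade rinsing the river, not Elif.
(e) Entailed — every conjunct here is already in the original watching event.
(f) Not entailed — 'loudly' adds a manner not in (and inconsistent with) the original.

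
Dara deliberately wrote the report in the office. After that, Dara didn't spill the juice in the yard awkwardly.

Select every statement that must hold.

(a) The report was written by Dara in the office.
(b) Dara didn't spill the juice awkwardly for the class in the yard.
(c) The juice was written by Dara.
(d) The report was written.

(a), (b), (d)

(a) Entailed — dropping 'deliberately' leaves a sub-description the original still satisfies.
(b) Entailed — under negation, adding a further restriction is entailed: if no such spilling event occurred, none occurred for the class either.
(c) Not entailed — Dara wrote the report, not the juice; the juice belongs to the spilling event.
(d) Entailed — dropping 'deliberately', 'in the office' and generalizing the agent leaves a sub-description the original still satisfies.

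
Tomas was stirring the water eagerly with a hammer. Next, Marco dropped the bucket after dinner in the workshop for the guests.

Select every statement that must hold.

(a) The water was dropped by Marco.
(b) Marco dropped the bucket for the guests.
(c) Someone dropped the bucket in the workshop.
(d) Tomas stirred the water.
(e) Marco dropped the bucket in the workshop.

(b), (c), (d), (e)

(a) Not entailed — Marco dropped the bucket, not the water; the water belongs to the stirring event.
(b) Entailed — this follows by dropping conjuncts from the dropping event's description.
(c) Entailed — every conjunct here is already in the original dropping event.
(d) Entailed — 'stir' is an activity; 'was stirring' entails that some stirring happened, so 'stirred' holds.
(e) Entailed — every conjunct here is already in the original dropping event.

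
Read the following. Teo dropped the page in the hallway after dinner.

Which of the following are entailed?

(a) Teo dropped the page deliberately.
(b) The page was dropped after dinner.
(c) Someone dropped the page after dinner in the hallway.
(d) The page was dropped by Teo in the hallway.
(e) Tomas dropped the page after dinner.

(b), (c), (d)

(a) Not entailed — 'deliberately' adds information not in the original event.
(b) Entailed — this follows by dropping conjuncts from the dropping event's description.
(c) Entailed — the original entails any weakening of itself; this just generalizes the agent.
(d) Entailed — dropping 'after dinner' leaves a sub-description the original still satisfies.
(e) Not entailed — the passage has Teo dropping the page, not Tomas.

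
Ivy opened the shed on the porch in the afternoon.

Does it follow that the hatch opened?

no

Nothing is said about any hatch; only the shed is affected.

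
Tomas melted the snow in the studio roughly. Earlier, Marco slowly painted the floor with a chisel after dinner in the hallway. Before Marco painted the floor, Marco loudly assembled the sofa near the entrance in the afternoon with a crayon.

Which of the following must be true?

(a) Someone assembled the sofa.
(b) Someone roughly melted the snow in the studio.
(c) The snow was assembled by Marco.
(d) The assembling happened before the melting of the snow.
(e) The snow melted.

(a) Entailed — the original entails any weakening of itself; this just drops 'loudly', 'with a crayon', 'near the entrance', 'in the afternoon' and generalizes the agent.
(b) Entailed — generalizing the agent leaves a sub-description the original still satisfies.
(c) Not entailed — Marco assembled the sofa, not the snow; the snow belongs to the melting event.
(d) Entailed — the narrative places the assembling before the melting.
(e) Entailed — 'Tomas melted the snow' is causative; it entails the inchoative 'the snow melted'.

(a), (b), (d), (e)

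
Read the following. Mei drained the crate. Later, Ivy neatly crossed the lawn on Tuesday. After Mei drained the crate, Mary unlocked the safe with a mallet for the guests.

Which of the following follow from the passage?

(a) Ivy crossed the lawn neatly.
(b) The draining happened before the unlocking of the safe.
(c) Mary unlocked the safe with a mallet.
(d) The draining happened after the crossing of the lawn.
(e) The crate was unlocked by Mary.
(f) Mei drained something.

(a), (b), (c), (f)

(a) Entailed — every conjunct here is already in the original crossing event.
(b) Entailed — the narrative places the draining before the unlocking.
(c) Entailed — every conjunct here is already in the original unlocking event.
(d) Not entailed — the narrative places the draining before the crossing, not after.
(e) Not entailed — Mary unlocked the safe, not the crate; the crate belongs to the draining event.
(f) Entailed — the original entails any weakening of itself; this just generalizes the patient.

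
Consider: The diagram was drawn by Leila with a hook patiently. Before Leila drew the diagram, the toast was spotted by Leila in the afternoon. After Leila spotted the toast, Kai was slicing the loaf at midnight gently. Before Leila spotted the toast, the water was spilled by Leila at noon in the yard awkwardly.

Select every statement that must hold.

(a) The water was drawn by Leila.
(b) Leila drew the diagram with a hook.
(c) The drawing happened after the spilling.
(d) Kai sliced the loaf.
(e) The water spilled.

(a) Not entailed — Leila drew the diagram, not the water; the water belongs to the spilling event.
(b) Entailed — dropping 'patiently' leaves a sub-description the original still satisfies.
(c) Entailed — the narrative places the spilling before the drawing.
(d) Not entailed — 'was slicing' is progressive on an accomplishment; it does not entail the completed 'sliced'.
(e) Entailed — 'Leila spilled the water' is causative; it entails the inchoative 'the water spilled'.

(b), (c), (e)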